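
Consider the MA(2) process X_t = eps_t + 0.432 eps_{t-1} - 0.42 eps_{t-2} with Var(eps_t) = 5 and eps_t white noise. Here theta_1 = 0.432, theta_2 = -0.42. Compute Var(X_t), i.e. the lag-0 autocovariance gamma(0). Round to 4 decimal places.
\gamma(0) = 6.8151

For an MA(q) process X_t = eps_t + sum_i theta_i eps_{t-i} with
Var(eps_t) = sigma^2, the variance is
  gamma(0) = sigma^2 * (1 + sum_i theta_i^2).
  sum_i theta_i^2 = (0.432)^2 + (-0.42)^2 = 0.186624 + 0.1764 = 0.363024.
  gamma(0) = 5 * (1 + 0.363024) = 5 * 1.363024 = 6.81512, which rounds to 6.8151.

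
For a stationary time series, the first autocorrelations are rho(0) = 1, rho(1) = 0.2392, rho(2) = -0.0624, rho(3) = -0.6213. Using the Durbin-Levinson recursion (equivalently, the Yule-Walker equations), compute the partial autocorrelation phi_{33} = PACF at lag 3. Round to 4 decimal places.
\phi_{33} = -0.6189

The PACF at lag k is phi_{kk}, the last component of the solution
to the Yule-Walker system G_k phi = r_k where
  (G_k)_{ij} = rho(|i - j|), (r_k)_i = rho(i), i,j = 1..k.
Equivalently, Durbin-Levinson gives phi_{kk} iteratively:
  phi_{11} = rho(1)
  phi_{kk} = [rho(k) - sum_{j=1..k-1} phi_{k-1,j} rho(k-j)]
            / [1 - sum_{j=1..k-1} phi_{k-1,j} rho(j)],
  phi_{k,j} = phi_{k-1,j} - phi_{kk} phi_{k-1,k-j},  j = 1..k-1.
Step k = 1:
  phi_11 = rho(1) = 0.2392.
Step k = 2:
  phi_22 = [rho(2) - phi_11 rho(1)] / [1 - phi_11 rho(1)] = [-0.0624 - (0.2392)(0.2392)] / [1 - (0.2392)(0.2392)]
         = -0.11961664 / 0.94278336 = -0.126876.
  Update: phi_21 = phi_11 - phi_22 phi_11 = 0.2392 - (-0.126876)(0.2392) = 0.269549.
Step k = 3:
  phi_33 = [rho(3) - phi_21 rho(2) - phi_22 rho(1)] / [1 - phi_21 rho(1) - phi_22 rho(2)]
    numerator   = -0.6213 - (0.269549)(-0.0624) - (-0.126876)(0.2392) = -0.5741314
    denominator = 1 - (0.269549)(0.2392) - (-0.126876)(-0.0624) = 0.92760687
  phi_33 = -0.5741314 / 0.92760687 = -0.6189.
Therefore phi_{33} = -0.6189.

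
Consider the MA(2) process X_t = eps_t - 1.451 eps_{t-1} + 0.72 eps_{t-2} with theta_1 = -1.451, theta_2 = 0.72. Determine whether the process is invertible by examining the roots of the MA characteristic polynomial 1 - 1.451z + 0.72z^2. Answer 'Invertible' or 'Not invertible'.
\text{Invertible}

The MA(q) characteristic polynomial is P(z) = 1 - 1.451z + 0.72z^2.
Invertibility requires all roots to lie outside the unit circle, i.e. |z| > 1 for every root.
Set 1 + (-1.451) z + (0.72) z^2 = 0, i.e. a z^2 + b z + c = 0 with a = 0.72, b = -1.451, c = 1.
Discriminant D = b^2 - 4ac = (-1.451)^2 - 4*(0.72)*1 = 2.105401 - (2.88) = -0.774599.
D < 0, so the roots are the complex-conjugate pair z = (-b +/- i sqrt(-D)) / (2a) = 1.0076 +/- 0.6112i.
For a conjugate pair |z|^2 = z * conj(z) = (product of roots) = c/a = 1/(0.72) = 1.388889, so |z| = sqrt(1.388889) = 1.1785 for both roots.
Moduli of all roots: 1.1785, 1.1785.
All moduli strictly greater than 1? Yes.
Verdict: Invertible.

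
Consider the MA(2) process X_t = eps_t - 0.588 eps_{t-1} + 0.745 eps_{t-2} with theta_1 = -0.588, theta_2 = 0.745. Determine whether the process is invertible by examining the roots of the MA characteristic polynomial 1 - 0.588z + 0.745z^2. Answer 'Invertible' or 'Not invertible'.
\text{Invertible}

The MA(q) characteristic polynomial is P(z) = 1 - 0.588z + 0.745z^2.
Invertibility requires all roots to lie outside the unit circle, i.e. |z| > 1 for every root.
Set 1 + (-0.588) z + (0.745) z^2 = 0, i.e. a z^2 + b z + c = 0 with a = 0.745, b = -0.588, c = 1.
Discriminant D = b^2 - 4ac = (-0.588)^2 - 4*(0.745)*1 = 0.345744 - (2.98) = -2.634256.
D < 0, so the roots are the complex-conjugate pair z = (-b +/- i sqrt(-D)) / (2a) = 0.3946 +/- 1.0893i.
For a conjugate pair |z|^2 = z * conj(z) = (product of roots) = c/a = 1/(0.745) = 1.342282, so |z| = sqrt(1.342282) = 1.1586 for both roots.
Moduli of all roots: 1.1586, 1.1586.
All moduli strictly greater than 1? Yes.
Verdict: Invertible.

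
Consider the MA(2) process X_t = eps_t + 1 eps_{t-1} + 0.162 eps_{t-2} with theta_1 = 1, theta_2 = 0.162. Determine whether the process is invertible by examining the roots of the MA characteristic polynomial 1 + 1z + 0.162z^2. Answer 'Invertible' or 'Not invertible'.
\text{Invertible}

The MA(q) characteristic polynomial is P(z) = 1 + 1z + 0.162z^2.
Invertibility requires all roots to lie outside the unit circle, i.e. |z| > 1 for every root.
Set 1 + (1) z + (0.162) z^2 = 0, i.e. a z^2 + b z + c = 0 with a = 0.162, b = 1, c = 1.
Discriminant D = b^2 - 4ac = (1)^2 - 4*(0.162)*1 = 1 - (0.648) = 0.352.
D >= 0, so the roots are real: z = (-b +/- sqrt(D)) / (2a) = (-1 +/- 0.593296) / (0.324).
  z_1 = (-1 + 0.593296) / (0.324) = -1.2553,   |z_1| = 1.2553.
  z_2 = (-1 - 0.593296) / (0.324) = -4.9176,   |z_2| = 4.9176.
Moduli of all roots: 1.2553, 4.9176.
All moduli strictly greater than 1? Yes.
Verdict: Invertible.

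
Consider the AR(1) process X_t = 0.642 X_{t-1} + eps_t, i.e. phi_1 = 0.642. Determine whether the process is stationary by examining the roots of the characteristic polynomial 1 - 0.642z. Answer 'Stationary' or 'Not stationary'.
\text{Stationary}

The AR(p) characteristic polynomial is P(z) = 1 - 0.642z.
Stationarity requires all roots to lie outside the unit circle, i.e. |z| > 1 for every root.
This is linear in z: 1 + (-0.642) z = 0  =>  z = -1/(-0.642) = 1.557632,  |z| = 1.557632.
Moduli of all roots: 1.5576.
All moduli strictly greater than 1? Yes.
Verdict: Stationary.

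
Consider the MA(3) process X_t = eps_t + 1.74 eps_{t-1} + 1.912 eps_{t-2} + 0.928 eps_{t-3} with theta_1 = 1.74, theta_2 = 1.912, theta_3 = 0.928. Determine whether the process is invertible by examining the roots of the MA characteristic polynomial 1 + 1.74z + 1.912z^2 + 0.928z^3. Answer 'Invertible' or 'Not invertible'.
\text{Not invertible}

The MA(q) characteristic polynomial is P(z) = 1 + 1.74z + 1.912z^2 + 0.928z^3.
Invertibility requires all roots to lie outside the unit circle, i.e. |z| > 1 for every root.
Degree 3: look for a simple real root z0 first, then factor out (1 - z/z0) and solve the remaining quadratic.
Testing z0 = -1.25: P(-1.25) = 1 + (1.74)(-1.25) + (1.912)(-1.25)^2 + (0.928)(-1.25)^3
  = 1 + (-2.175) + (2.9875) + (-1.8125) = 0.  So z_0 = -1.25 is a root, |z_0| = 1.25.
Divide out the factor (1 + 0.8 z) = (1 - z/z0) (since 1/z0 = -0.8):
  P(z) = (1 + 0.8 z)(1 + (0.94) z + (1.16) z^2)
  [check: z-coef 0.94 - (-0.8) = 1.74; z^2-coef 1.16 - (-0.8)(0.94) = 1.912; z^3-coef -(-0.8)(1.16) = 0.928.]
Remaining roots from the quadratic factor 1 + (0.94) z + (1.16) z^2:
  Set 1 + (0.94) z + (1.16) z^2 = 0, i.e. a z^2 + b z + c = 0 with a = 1.16, b = 0.94, c = 1.
  Discriminant D = b^2 - 4ac = (0.94)^2 - 4*(1.16)*1 = 0.8836 - (4.64) = -3.7564.
  D < 0, so the roots are the complex-conjugate pair z = (-b +/- i sqrt(-D)) / (2a) = -0.4052 +/- 0.8354i.
  For a conjugate pair |z|^2 = z * conj(z) = (product of roots) = c/a = 1/(1.16) = 0.862069, so |z| = sqrt(0.862069) = 0.9285 for both roots.
Moduli of all roots: 1.2500, 0.9285, 0.9285.
All moduli strictly greater than 1? No.
Verdict: Not invertible.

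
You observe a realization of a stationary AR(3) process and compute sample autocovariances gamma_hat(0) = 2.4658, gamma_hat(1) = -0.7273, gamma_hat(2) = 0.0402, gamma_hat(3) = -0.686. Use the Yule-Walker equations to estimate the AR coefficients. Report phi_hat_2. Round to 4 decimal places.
\hat\phi_{2} = -0.1810

The Yule-Walker equations for an AR(p) process read, in matrix form,
  Gamma_p phi = r_p,   with   (Gamma_p)_{ij} = gamma(|i - j|),
                       (r_p)_i = gamma(i),   i,j = 1..p.
Substitute the sample gammas (Toeplitz matrix and right-hand side of size 3):
  Gamma_p = [[2.4658, -0.7273, 0.0402], [-0.7273, 2.4658, -0.7273], [0.0402, -0.7273, 2.4658]]
  r_p     = [-0.7273, 0.0402, -0.686]
Written out (R1..R3):
  (R1) 2.4658 phi_1 - 0.7273 phi_2 + 0.0402 phi_3 = -0.7273
  (R2) -0.7273 phi_1 + 2.4658 phi_2 - 0.7273 phi_3 = 0.0402
  (R3) 0.0402 phi_1 - 0.7273 phi_2 + 2.4658 phi_3 = -0.686
Gaussian elimination:
  R2 <- R2 - (-0.7273/2.4658) R1 = R2 - (-0.294955) R1:  2.251279 phi_2 - 0.715443 phi_3 = -0.174321
  R3 <- R3 - (0.0402/2.4658) R1 = R3 - (0.016303) R1:  -0.715443 phi_2 + 2.465145 phi_3 = -0.674143
  R3 <- R3 - (-0.715443/2.251279) R2 = R3 - (-0.317794) R2:  2.237781 phi_3 = -0.729541
Back-substitution:
  phi_hat_3 = -0.729541 / 2.237781 = -0.326011
  phi_hat_2 = (-0.174321 - (-0.715443)(-0.326011)) / 2.251279 = -0.181036
  phi_hat_1 = (-0.7273 - (-0.7273)(-0.181036) - (0.0402)(-0.326011)) / 2.4658 = -0.343038
So phi_hat = [-0.3430, -0.1810, -0.3260].
Therefore phi_hat_2 = -0.1810.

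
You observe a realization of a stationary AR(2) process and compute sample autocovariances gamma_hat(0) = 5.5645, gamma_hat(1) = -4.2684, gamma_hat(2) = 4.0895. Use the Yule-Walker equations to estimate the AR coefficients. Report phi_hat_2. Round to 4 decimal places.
\hat\phi_{2} = 0.3560

The Yule-Walker equations for an AR(p) process read, in matrix form,
  Gamma_p phi = r_p,   with   (Gamma_p)_{ij} = gamma(|i - j|),
                       (r_p)_i = gamma(i),   i,j = 1..p.
Substitute the sample gammas (Toeplitz matrix and right-hand side of size 2):
  Gamma_p = [[5.5645, -4.2684], [-4.2684, 5.5645]]
  r_p     = [-4.2684, 4.0895]
Written out:
  5.5645 phi_1 - 4.2684 phi_2 = -4.2684
  -4.2684 phi_1 + 5.5645 phi_2 = 4.0895
Solve by Cramer's rule:
  det = gamma(0)^2 - gamma(1)^2 = (5.5645)^2 - (-4.2684)^2 = 30.96366025 - 18.21923856 = 12.74442169
  phi_hat_1 = [gamma(1) gamma(0) - gamma(1) gamma(2)] / det = [(-4.2684)(5.5645) - (-4.2684)(4.0895)] / 12.74442169 = -6.29589 / 12.74442169 = -0.494
  phi_hat_2 = [gamma(0) gamma(2) - gamma(1)^2] / det = [(5.5645)(4.0895) - (-4.2684)^2] / 12.74442169 = 4.53678419 / 12.74442169 = 0.356
So phi_hat = [-0.4940, 0.3560].
Therefore phi_hat_2 = 0.3560.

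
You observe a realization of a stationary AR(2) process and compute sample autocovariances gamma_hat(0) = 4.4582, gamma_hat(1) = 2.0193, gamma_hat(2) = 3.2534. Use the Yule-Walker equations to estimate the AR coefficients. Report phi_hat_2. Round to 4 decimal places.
\hat\phi_{2} = 0.6600

The Yule-Walker equations for an AR(p) process read, in matrix form,
  Gamma_p phi = r_p,   with   (Gamma_p)_{ij} = gamma(|i - j|),
                       (r_p)_i = gamma(i),   i,j = 1..p.
Substitute the sample gammas (Toeplitz matrix and right-hand side of size 2):
  Gamma_p = [[4.4582, 2.0193], [2.0193, 4.4582]]
  r_p     = [2.0193, 3.2534]
Written out:
  4.4582 phi_1 + 2.0193 phi_2 = 2.0193
  2.0193 phi_1 + 4.4582 phi_2 = 3.2534
Solve by Cramer's rule:
  det = gamma(0)^2 - gamma(1)^2 = (4.4582)^2 - (2.0193)^2 = 19.87554724 - 4.07757249 = 15.79797475
  phi_hat_1 = [gamma(1) gamma(0) - gamma(1) gamma(2)] / det = [(2.0193)(4.4582) - (2.0193)(3.2534)] / 15.79797475 = 2.43285264 / 15.79797475 = 0.154
  phi_hat_2 = [gamma(0) gamma(2) - gamma(1)^2] / det = [(4.4582)(3.2534) - (2.0193)^2] / 15.79797475 = 10.42673539 / 15.79797475 = 0.66
So phi_hat = [0.1540, 0.6600].
Therefore phi_hat_2 = 0.6600.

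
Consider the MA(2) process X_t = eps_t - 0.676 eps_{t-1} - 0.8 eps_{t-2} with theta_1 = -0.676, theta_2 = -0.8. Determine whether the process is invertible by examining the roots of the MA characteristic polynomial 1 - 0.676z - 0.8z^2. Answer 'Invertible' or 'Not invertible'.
\text{Not invertible}

The MA(q) characteristic polynomial is P(z) = 1 - 0.676z - 0.8z^2.
Invertibility requires all roots to lie outside the unit circle, i.e. |z| > 1 for every root.
Set 1 + (-0.676) z + (-0.8) z^2 = 0, i.e. a z^2 + b z + c = 0 with a = -0.8, b = -0.676, c = 1.
Discriminant D = b^2 - 4ac = (-0.676)^2 - 4*(-0.8)*1 = 0.456976 - (-3.2) = 3.656976.
D >= 0, so the roots are real: z = (-b +/- sqrt(D)) / (2a) = (0.676 +/- 1.912322) / (-1.6).
  z_1 = (0.676 + 1.912322) / (-1.6) = -1.6177,   |z_1| = 1.6177.
  z_2 = (0.676 - 1.912322) / (-1.6) = 0.7727,   |z_2| = 0.7727.
Moduli of all roots: 1.6177, 0.7727.
All moduli strictly greater than 1? No.
Verdict: Not invertible.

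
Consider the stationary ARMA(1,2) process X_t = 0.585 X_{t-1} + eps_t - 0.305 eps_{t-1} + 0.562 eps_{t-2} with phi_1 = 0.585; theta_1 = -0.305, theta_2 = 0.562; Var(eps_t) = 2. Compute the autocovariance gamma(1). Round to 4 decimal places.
\gamma(1) = 1.9035

Multiply the model equation by X_{t-k} and take expectations. With theta_0 = psi_0 = 1 and psi_j the MA(infinity) weights, this gives
  gamma(k) - sum_i phi_i gamma(k-i) = c_k,
  c_k = sigma^2 * sum_{j=k..q} theta_j psi_{j-k}   (c_k = 0 for k > q),
using gamma(-m) = gamma(m).
psi-weights needed (psi_j = theta_j + sum_i phi_i psi_{j-i}):
  psi_1 = theta_1 + phi_1 = -0.305 + (0.585) = 0.28
  psi_2 = theta_2 + phi_1 psi_1 = 0.562 + (0.585)(0.28) = 0.7258
Right-hand sides:
  c_0 = sigma^2 (1 + theta_1 psi_1 + theta_2 psi_2) = 2 * (1 + (-0.305)(0.28) + (0.562)(0.7258)) = 2 * 1.3225 = 2.644999
  c_1 = sigma^2 (theta_1 + theta_2 psi_1) = 2 * (-0.305 + (0.562)(0.28)) = -0.29528
  c_2 = sigma^2 theta_2 = 2 * (0.562) = 1.124
Equations for k = 0 and k = 1 (AR order 1):
  gamma(0) = phi_1 gamma(1) + c_0
  gamma(1) = phi_1 gamma(0) + c_1
Substituting the second into the first: gamma(0) (1 - phi_1^2) = c_0 + phi_1 c_1, so
  gamma(0) = (c_0 + phi_1 c_1) / (1 - phi_1^2) = (2.644999 + (0.585)(-0.29528)) / (1 - (0.585)^2) = 2.47226 / 0.657775 = 3.75852.
  gamma(1) = phi_1 gamma(0) + c_1 = (0.585)(3.75852) + (-0.29528) = 1.903454.
Therefore gamma(1) = 1.9035 (to 4 decimal places).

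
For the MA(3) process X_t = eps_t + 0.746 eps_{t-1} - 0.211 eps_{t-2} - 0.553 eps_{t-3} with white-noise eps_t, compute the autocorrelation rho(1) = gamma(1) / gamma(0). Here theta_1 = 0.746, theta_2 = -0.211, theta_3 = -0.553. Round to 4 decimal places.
\rho(1) = 0.3699

For an MA(q) process with theta_0 = 1, the autocovariance is
  gamma(k) = sigma^2 * sum_{i=0..q-k} theta_i * theta_{i+k},
and rho(k) = gamma(k) / gamma(0). Sigma^2 cancels.
  numerator   = (1)*(0.746) + (0.746)*(-0.211) + (-0.211)*(-0.553) = 0.705277.
  denominator = (1)^2 + (0.746)^2 + (-0.211)^2 + (-0.553)^2 = 1.906846.
  rho(1) = 0.705277 / 1.906846 = 0.3699.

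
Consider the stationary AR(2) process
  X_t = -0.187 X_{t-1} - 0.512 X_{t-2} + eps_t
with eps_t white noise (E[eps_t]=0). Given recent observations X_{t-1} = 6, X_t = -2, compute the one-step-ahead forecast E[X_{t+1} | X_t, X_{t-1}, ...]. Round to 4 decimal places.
E[X_{t+1} \mid \mathcal F_t] = -2.6980

For an AR(p) model X_t = c + sum_i phi_i X_{t-i} + eps_t, the
one-step-ahead conditional mean is
  E[X_{t+1} | X_t, ...] = c + sum_i phi_i X_{t+1-i}.
Substitute known values:
  E[X_{t+1} | ...] = (-0.187) * (-2) + (-0.512) * (6)
                   = -2.6980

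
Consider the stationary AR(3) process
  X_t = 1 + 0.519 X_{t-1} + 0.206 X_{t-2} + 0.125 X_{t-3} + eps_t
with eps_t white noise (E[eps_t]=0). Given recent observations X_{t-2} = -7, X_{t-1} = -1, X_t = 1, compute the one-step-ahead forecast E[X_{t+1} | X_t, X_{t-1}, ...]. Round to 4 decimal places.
E[X_{t+1} \mid \mathcal F_t] = 0.4380

For an AR(p) model X_t = c + sum_i phi_i X_{t-i} + eps_t, the
one-step-ahead conditional mean is
  E[X_{t+1} | X_t, ...] = c + sum_i phi_i X_{t+1-i}.
Substitute known values:
  E[X_{t+1} | ...] = 1 + (0.519) * (1) + (0.206) * (-1) + (0.125) * (-7)
                   = 0.4380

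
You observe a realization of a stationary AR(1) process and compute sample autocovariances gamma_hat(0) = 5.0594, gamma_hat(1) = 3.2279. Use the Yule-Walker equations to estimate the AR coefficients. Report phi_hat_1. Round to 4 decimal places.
\hat\phi_{1} = 0.6380

The Yule-Walker equations for an AR(p) process read, in matrix form,
  Gamma_p phi = r_p,   with   (Gamma_p)_{ij} = gamma(|i - j|),
                       (r_p)_i = gamma(i),   i,j = 1..p.
Substitute the sample gammas (Toeplitz matrix and right-hand side of size 1):
  Gamma_p = [[5.0594]]
  r_p     = [3.2279]
With p = 1 this is the single equation gamma(0) phi_1 = gamma(1):
  phi_hat_1 = gamma(1) / gamma(0) = 3.2279 / 5.0594 = 0.6380.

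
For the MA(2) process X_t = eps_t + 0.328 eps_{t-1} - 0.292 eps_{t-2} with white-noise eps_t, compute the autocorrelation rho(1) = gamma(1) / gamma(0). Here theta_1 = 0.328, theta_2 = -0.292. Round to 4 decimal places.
\rho(1) = 0.1947

For an MA(q) process with theta_0 = 1, the autocovariance is
  gamma(k) = sigma^2 * sum_{i=0..q-k} theta_i * theta_{i+k},
and rho(k) = gamma(k) / gamma(0). Sigma^2 cancels.
  numerator   = (1)*(0.328) + (0.328)*(-0.292) = 0.232224.
  denominator = (1)^2 + (0.328)^2 + (-0.292)^2 = 1.192848.
  rho(1) = 0.232224 / 1.192848 = 0.1947.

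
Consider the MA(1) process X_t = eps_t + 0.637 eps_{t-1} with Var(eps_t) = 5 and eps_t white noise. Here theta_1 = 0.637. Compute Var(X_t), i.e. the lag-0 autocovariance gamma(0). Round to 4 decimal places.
\gamma(0) = 7.0288

For an MA(q) process X_t = eps_t + sum_i theta_i eps_{t-i} with
Var(eps_t) = sigma^2, the variance is
  gamma(0) = sigma^2 * (1 + sum_i theta_i^2).
  sum_i theta_i^2 = (0.637)^2 = 0.405769.
  gamma(0) = 5 * (1 + 0.405769) = 5 * 1.405769 = 7.028845, which rounds to 7.0288.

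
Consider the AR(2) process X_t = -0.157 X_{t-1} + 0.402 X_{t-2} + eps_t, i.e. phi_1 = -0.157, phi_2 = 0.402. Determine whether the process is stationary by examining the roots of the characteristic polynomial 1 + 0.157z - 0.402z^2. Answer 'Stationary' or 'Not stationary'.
\text{Stationary}

The AR(p) characteristic polynomial is P(z) = 1 + 0.157z - 0.402z^2.
Stationarity requires all roots to lie outside the unit circle, i.e. |z| > 1 for every root.
Set 1 + (0.157) z + (-0.402) z^2 = 0, i.e. a z^2 + b z + c = 0 with a = -0.402, b = 0.157, c = 1.
Discriminant D = b^2 - 4ac = (0.157)^2 - 4*(-0.402)*1 = 0.024649 - (-1.608) = 1.632649.
D >= 0, so the roots are real: z = (-b +/- sqrt(D)) / (2a) = (-0.157 +/- 1.277752) / (-0.804).
  z_1 = (-0.157 + 1.277752) / (-0.804) = -1.394,   |z_1| = 1.394.
  z_2 = (-0.157 - 1.277752) / (-0.804) = 1.7845,   |z_2| = 1.7845.
Moduli of all roots: 1.3940, 1.7845.
All moduli strictly greater than 1? Yes.
Verdict: Stationary.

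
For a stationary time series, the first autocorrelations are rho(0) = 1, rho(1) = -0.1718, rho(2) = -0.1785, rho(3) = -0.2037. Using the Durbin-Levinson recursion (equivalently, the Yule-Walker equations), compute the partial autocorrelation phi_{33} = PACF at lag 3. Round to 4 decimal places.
\phi_{33} = -0.3000

The PACF at lag k is phi_{kk}, the last component of the solution
to the Yule-Walker system G_k phi = r_k where
  (G_k)_{ij} = rho(|i - j|), (r_k)_i = rho(i), i,j = 1..k.
Equivalently, Durbin-Levinson gives phi_{kk} iteratively:
  phi_{11} = rho(1)
  phi_{kk} = [rho(k) - sum_{j=1..k-1} phi_{k-1,j} rho(k-j)]
            / [1 - sum_{j=1..k-1} phi_{k-1,j} rho(j)],
  phi_{k,j} = phi_{k-1,j} - phi_{kk} phi_{k-1,k-j},  j = 1..k-1.
Step k = 1:
  phi_11 = rho(1) = -0.1718.
Step k = 2:
  phi_22 = [rho(2) - phi_11 rho(1)] / [1 - phi_11 rho(1)] = [-0.1785 - (-0.1718)(-0.1718)] / [1 - (-0.1718)(-0.1718)]
         = -0.20801524 / 0.97048476 = -0.214342.
  Update: phi_21 = phi_11 - phi_22 phi_11 = -0.1718 - (-0.214342)(-0.1718) = -0.208624.
Step k = 3:
  phi_33 = [rho(3) - phi_21 rho(2) - phi_22 rho(1)] / [1 - phi_21 rho(1) - phi_22 rho(2)]
    numerator   = -0.2037 - (-0.208624)(-0.1785) - (-0.214342)(-0.1718) = -0.27776325
    denominator = 1 - (-0.208624)(-0.1718) - (-0.214342)(-0.1785) = 0.92589844
  phi_33 = -0.27776325 / 0.92589844 = -0.3.
Therefore phi_{33} = -0.3000.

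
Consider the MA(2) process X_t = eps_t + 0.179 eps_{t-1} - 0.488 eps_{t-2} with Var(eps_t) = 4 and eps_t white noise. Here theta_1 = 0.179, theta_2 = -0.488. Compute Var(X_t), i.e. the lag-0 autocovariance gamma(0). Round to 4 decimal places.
\gamma(0) = 5.0807

For an MA(q) process X_t = eps_t + sum_i theta_i eps_{t-i} with
Var(eps_t) = sigma^2, the variance is
  gamma(0) = sigma^2 * (1 + sum_i theta_i^2).
  sum_i theta_i^2 = (0.179)^2 + (-0.488)^2 = 0.032041 + 0.238144 = 0.270185.
  gamma(0) = 4 * (1 + 0.270185) = 4 * 1.270185 = 5.08074, which rounds to 5.0807.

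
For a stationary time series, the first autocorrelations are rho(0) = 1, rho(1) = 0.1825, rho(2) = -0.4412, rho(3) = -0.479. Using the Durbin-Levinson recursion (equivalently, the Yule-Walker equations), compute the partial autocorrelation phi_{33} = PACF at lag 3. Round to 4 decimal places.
\phi_{33} = -0.3671

The PACF at lag k is phi_{kk}, the last component of the solution
to the Yule-Walker system G_k phi = r_k where
  (G_k)_{ij} = rho(|i - j|), (r_k)_i = rho(i), i,j = 1..k.
Equivalently, Durbin-Levinson gives phi_{kk} iteratively:
  phi_{11} = rho(1)
  phi_{kk} = [rho(k) - sum_{j=1..k-1} phi_{k-1,j} rho(k-j)]
            / [1 - sum_{j=1..k-1} phi_{k-1,j} rho(j)],
  phi_{k,j} = phi_{k-1,j} - phi_{kk} phi_{k-1,k-j},  j = 1..k-1.
Step k = 1:
  phi_11 = rho(1) = 0.1825.
Step k = 2:
  phi_22 = [rho(2) - phi_11 rho(1)] / [1 - phi_11 rho(1)] = [-0.4412 - (0.1825)(0.1825)] / [1 - (0.1825)(0.1825)]
         = -0.47450625 / 0.96669375 = -0.490855.
  Update: phi_21 = phi_11 - phi_22 phi_11 = 0.1825 - (-0.490855)(0.1825) = 0.272081.
Step k = 3:
  phi_33 = [rho(3) - phi_21 rho(2) - phi_22 rho(1)] / [1 - phi_21 rho(1) - phi_22 rho(2)]
    numerator   = -0.479 - (0.272081)(-0.4412) - (-0.490855)(0.1825) = -0.26937687
    denominator = 1 - (0.272081)(0.1825) - (-0.490855)(-0.4412) = 0.73378009
  phi_33 = -0.26937687 / 0.73378009 = -0.3671.
Therefore phi_{33} = -0.3671.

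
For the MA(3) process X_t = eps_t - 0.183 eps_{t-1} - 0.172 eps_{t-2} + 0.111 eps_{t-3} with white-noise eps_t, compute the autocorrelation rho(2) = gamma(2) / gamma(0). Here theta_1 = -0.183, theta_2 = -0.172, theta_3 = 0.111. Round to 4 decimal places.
\rho(2) = -0.1788

For an MA(q) process with theta_0 = 1, the autocovariance is
  gamma(k) = sigma^2 * sum_{i=0..q-k} theta_i * theta_{i+k},
and rho(k) = gamma(k) / gamma(0). Sigma^2 cancels.
  numerator   = (1)*(-0.172) + (-0.183)*(0.111) = -0.192313.
  denominator = (1)^2 + (-0.183)^2 + (-0.172)^2 + (0.111)^2 = 1.075394.
  rho(2) = -0.192313 / 1.075394 = -0.1788.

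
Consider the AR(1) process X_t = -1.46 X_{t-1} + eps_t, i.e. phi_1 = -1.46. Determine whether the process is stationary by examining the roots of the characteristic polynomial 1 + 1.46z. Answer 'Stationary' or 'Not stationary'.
\text{Not stationary}

The AR(p) characteristic polynomial is P(z) = 1 + 1.46z.
Stationarity requires all roots to lie outside the unit circle, i.e. |z| > 1 for every root.
This is linear in z: 1 + (1.46) z = 0  =>  z = -1/(1.46) = -0.684932,  |z| = 0.684932.
Moduli of all roots: 0.6849.
All moduli strictly greater than 1? No.
Verdict: Not stationary.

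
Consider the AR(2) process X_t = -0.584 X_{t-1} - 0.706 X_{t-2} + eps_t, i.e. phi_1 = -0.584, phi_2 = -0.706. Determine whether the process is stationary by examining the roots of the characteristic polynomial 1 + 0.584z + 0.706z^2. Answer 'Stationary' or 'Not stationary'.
\text{Stationary}

The AR(p) characteristic polynomial is P(z) = 1 + 0.584z + 0.706z^2.
Stationarity requires all roots to lie outside the unit circle, i.e. |z| > 1 for every root.
Set 1 + (0.584) z + (0.706) z^2 = 0, i.e. a z^2 + b z + c = 0 with a = 0.706, b = 0.584, c = 1.
Discriminant D = b^2 - 4ac = (0.584)^2 - 4*(0.706)*1 = 0.341056 - (2.824) = -2.482944.
D < 0, so the roots are the complex-conjugate pair z = (-b +/- i sqrt(-D)) / (2a) = -0.4136 +/- 1.116i.
For a conjugate pair |z|^2 = z * conj(z) = (product of roots) = c/a = 1/(0.706) = 1.416431, so |z| = sqrt(1.416431) = 1.1901 for both roots.
Moduli of all roots: 1.1901, 1.1901.
All moduli strictly greater than 1? Yes.
Verdict: Stationary.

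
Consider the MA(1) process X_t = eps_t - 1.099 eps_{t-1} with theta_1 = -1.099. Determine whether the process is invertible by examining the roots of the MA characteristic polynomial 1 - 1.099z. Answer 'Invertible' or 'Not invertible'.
\text{Not invertible}

The MA(q) characteristic polynomial is P(z) = 1 - 1.099z.
Invertibility requires all roots to lie outside the unit circle, i.e. |z| > 1 for every root.
This is linear in z: 1 + (-1.099) z = 0  =>  z = -1/(-1.099) = 0.909918,  |z| = 0.909918.
Moduli of all roots: 0.9099.
All moduli strictly greater than 1? No.
Verdict: Not invertible.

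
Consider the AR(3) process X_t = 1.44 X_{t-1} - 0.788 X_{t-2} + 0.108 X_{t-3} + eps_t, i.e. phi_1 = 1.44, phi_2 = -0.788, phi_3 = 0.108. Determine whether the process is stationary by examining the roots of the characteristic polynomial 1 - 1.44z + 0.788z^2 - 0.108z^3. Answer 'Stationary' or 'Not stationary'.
\text{Stationary}

The AR(p) characteristic polynomial is P(z) = 1 - 1.44z + 0.788z^2 - 0.108z^3.
Stationarity requires all roots to lie outside the unit circle, i.e. |z| > 1 for every root.
Degree 3: look for a simple real root z0 first, then factor out (1 - z/z0) and solve the remaining quadratic.
Testing z0 = 5: P(5) = 1 + (-1.44)(5) + (0.788)(5)^2 + (-0.108)(5)^3
  = 1 + (-7.2) + (19.7) + (-13.5) = 0.  So z_0 = 5 is a root, |z_0| = 5.
Divide out the factor (1 - 0.2 z) = (1 - z/z0) (since 1/z0 = 0.2):
  P(z) = (1 - 0.2 z)(1 + (-1.24) z + (0.54) z^2)
  [check: z-coef -1.24 - (0.2) = -1.44; z^2-coef 0.54 - (0.2)(-1.24) = 0.788; z^3-coef -(0.2)(0.54) = -0.108.]
Remaining roots from the quadratic factor 1 + (-1.24) z + (0.54) z^2:
  Set 1 + (-1.24) z + (0.54) z^2 = 0, i.e. a z^2 + b z + c = 0 with a = 0.54, b = -1.24, c = 1.
  Discriminant D = b^2 - 4ac = (-1.24)^2 - 4*(0.54)*1 = 1.5376 - (2.16) = -0.6224.
  D < 0, so the roots are the complex-conjugate pair z = (-b +/- i sqrt(-D)) / (2a) = 1.1481 +/- 0.7305i.
  For a conjugate pair |z|^2 = z * conj(z) = (product of roots) = c/a = 1/(0.54) = 1.851852, so |z| = sqrt(1.851852) = 1.3608 for both roots.
Moduli of all roots: 5.0000, 1.3608, 1.3608.
All moduli strictly greater than 1? Yes.
Verdict: Stationary.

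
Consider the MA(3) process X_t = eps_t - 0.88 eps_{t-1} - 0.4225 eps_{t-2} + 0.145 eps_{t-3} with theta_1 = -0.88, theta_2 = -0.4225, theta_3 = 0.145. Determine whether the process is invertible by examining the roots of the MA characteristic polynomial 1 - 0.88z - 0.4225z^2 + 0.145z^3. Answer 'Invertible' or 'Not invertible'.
\text{Not invertible}

The MA(q) characteristic polynomial is P(z) = 1 - 0.88z - 0.4225z^2 + 0.145z^3.
Invertibility requires all roots to lie outside the unit circle, i.e. |z| > 1 for every root.
Degree 3: look for a simple real root z0 first, then factor out (1 - z/z0) and solve the remaining quadratic.
Testing z0 = 4: P(4) = 1 + (-0.88)(4) + (-0.4225)(4)^2 + (0.145)(4)^3
  = 1 + (-3.52) + (-6.76) + (9.28) = 0.  So z_0 = 4 is a root, |z_0| = 4.
Divide out the factor (1 - 0.25 z) = (1 - z/z0) (since 1/z0 = 0.25):
  P(z) = (1 - 0.25 z)(1 + (-0.63) z + (-0.58) z^2)
  [check: z-coef -0.63 - (0.25) = -0.88; z^2-coef -0.58 - (0.25)(-0.63) = -0.4225; z^3-coef -(0.25)(-0.58) = 0.145.]
Remaining roots from the quadratic factor 1 + (-0.63) z + (-0.58) z^2:
  Set 1 + (-0.63) z + (-0.58) z^2 = 0, i.e. a z^2 + b z + c = 0 with a = -0.58, b = -0.63, c = 1.
  Discriminant D = b^2 - 4ac = (-0.63)^2 - 4*(-0.58)*1 = 0.3969 - (-2.32) = 2.7169.
  D >= 0, so the roots are real: z = (-b +/- sqrt(D)) / (2a) = (0.63 +/- 1.648302) / (-1.16).
    z_1 = (0.63 + 1.648302) / (-1.16) = -1.9641,   |z_1| = 1.9641.
    z_2 = (0.63 - 1.648302) / (-1.16) = 0.8778,   |z_2| = 0.8778.
Moduli of all roots: 4.0000, 1.9641, 0.8778.
All moduli strictly greater than 1? No.
Verdict: Not invertible.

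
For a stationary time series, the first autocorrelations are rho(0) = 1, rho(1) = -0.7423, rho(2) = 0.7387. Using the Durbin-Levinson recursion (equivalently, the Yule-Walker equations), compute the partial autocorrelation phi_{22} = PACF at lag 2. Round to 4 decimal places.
\phi_{22} = 0.4180

The PACF at lag k is phi_{kk}, the last component of the solution
to the Yule-Walker system G_k phi = r_k where
  (G_k)_{ij} = rho(|i - j|), (r_k)_i = rho(i), i,j = 1..k.
Equivalently, Durbin-Levinson gives phi_{kk} iteratively:
  phi_{11} = rho(1)
  phi_{kk} = [rho(k) - sum_{j=1..k-1} phi_{k-1,j} rho(k-j)]
            / [1 - sum_{j=1..k-1} phi_{k-1,j} rho(j)],
  phi_{k,j} = phi_{k-1,j} - phi_{kk} phi_{k-1,k-j},  j = 1..k-1.
Step k = 1:
  phi_11 = rho(1) = -0.7423.
Step k = 2:
  phi_22 = [rho(2) - phi_11 rho(1)] / [1 - phi_11 rho(1)] = [0.7387 - (-0.7423)(-0.7423)] / [1 - (-0.7423)(-0.7423)]
         = 0.18769071 / 0.44899071 = 0.418.
Therefore phi_{22} = 0.4180.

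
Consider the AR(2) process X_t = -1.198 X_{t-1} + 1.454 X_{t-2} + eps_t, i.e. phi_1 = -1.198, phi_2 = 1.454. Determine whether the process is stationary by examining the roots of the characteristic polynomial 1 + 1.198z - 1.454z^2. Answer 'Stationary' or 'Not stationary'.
\text{Not stationary}

The AR(p) characteristic polynomial is P(z) = 1 + 1.198z - 1.454z^2.
Stationarity requires all roots to lie outside the unit circle, i.e. |z| > 1 for every root.
Set 1 + (1.198) z + (-1.454) z^2 = 0, i.e. a z^2 + b z + c = 0 with a = -1.454, b = 1.198, c = 1.
Discriminant D = b^2 - 4ac = (1.198)^2 - 4*(-1.454)*1 = 1.435204 - (-5.816) = 7.251204.
D >= 0, so the roots are real: z = (-b +/- sqrt(D)) / (2a) = (-1.198 +/- 2.692806) / (-2.908).
  z_1 = (-1.198 + 2.692806) / (-2.908) = -0.514,   |z_1| = 0.514.
  z_2 = (-1.198 - 2.692806) / (-2.908) = 1.338,   |z_2| = 1.338.
Moduli of all roots: 0.5140, 1.3380.
All moduli strictly greater than 1? No.
Verdict: Not stationary.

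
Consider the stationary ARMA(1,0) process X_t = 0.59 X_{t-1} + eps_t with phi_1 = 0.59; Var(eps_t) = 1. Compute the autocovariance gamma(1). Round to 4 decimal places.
\gamma(1) = 0.9050

Multiply the model equation by X_{t-k} and take expectations. With theta_0 = psi_0 = 1 and psi_j the MA(infinity) weights, this gives
  gamma(k) - sum_i phi_i gamma(k-i) = c_k,
  c_k = sigma^2 * sum_{j=k..q} theta_j psi_{j-k}   (c_k = 0 for k > q),
using gamma(-m) = gamma(m).
Pure AR (q = 0): c_0 = sigma^2 = 1, c_k = 0 for k >= 1.
Equations for k = 0 and k = 1 (AR order 1):
  gamma(0) = phi_1 gamma(1) + c_0
  gamma(1) = phi_1 gamma(0) + c_1
Substituting the second into the first: gamma(0) (1 - phi_1^2) = c_0 + phi_1 c_1, so
  gamma(0) = c_0 / (1 - phi_1^2) = 1 / (1 - (0.59)^2) = 1 / 0.6519 = 1.533978.
  gamma(1) = phi_1 gamma(0) = (0.59)(1.533978) = 0.905047.
Therefore gamma(1) = 0.9050 (to 4 decimal places).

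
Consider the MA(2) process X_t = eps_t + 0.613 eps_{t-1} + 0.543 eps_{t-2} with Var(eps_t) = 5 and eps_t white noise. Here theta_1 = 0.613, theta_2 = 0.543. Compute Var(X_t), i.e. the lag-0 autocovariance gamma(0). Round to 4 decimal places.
\gamma(0) = 8.3531

For an MA(q) process X_t = eps_t + sum_i theta_i eps_{t-i} with
Var(eps_t) = sigma^2, the variance is
  gamma(0) = sigma^2 * (1 + sum_i theta_i^2).
  sum_i theta_i^2 = (0.613)^2 + (0.543)^2 = 0.375769 + 0.294849 = 0.670618.
  gamma(0) = 5 * (1 + 0.670618) = 5 * 1.670618 = 8.35309, which rounds to 8.3531.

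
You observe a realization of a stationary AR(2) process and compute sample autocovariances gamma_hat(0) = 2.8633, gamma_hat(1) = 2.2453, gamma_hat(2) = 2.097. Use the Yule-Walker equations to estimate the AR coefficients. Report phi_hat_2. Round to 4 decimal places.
\hat\phi_{2} = 0.3050

The Yule-Walker equations for an AR(p) process read, in matrix form,
  Gamma_p phi = r_p,   with   (Gamma_p)_{ij} = gamma(|i - j|),
                       (r_p)_i = gamma(i),   i,j = 1..p.
Substitute the sample gammas (Toeplitz matrix and right-hand side of size 2):
  Gamma_p = [[2.8633, 2.2453], [2.2453, 2.8633]]
  r_p     = [2.2453, 2.097]
Written out:
  2.8633 phi_1 + 2.2453 phi_2 = 2.2453
  2.2453 phi_1 + 2.8633 phi_2 = 2.097
Solve by Cramer's rule:
  det = gamma(0)^2 - gamma(1)^2 = (2.8633)^2 - (2.2453)^2 = 8.19848689 - 5.04137209 = 3.1571148
  phi_hat_1 = [gamma(1) gamma(0) - gamma(1) gamma(2)] / det = [(2.2453)(2.8633) - (2.2453)(2.097)] / 3.1571148 = 1.72057339 / 3.1571148 = 0.545
  phi_hat_2 = [gamma(0) gamma(2) - gamma(1)^2] / det = [(2.8633)(2.097) - (2.2453)^2] / 3.1571148 = 0.96296801 / 3.1571148 = 0.305
So phi_hat = [0.5450, 0.3050].
Therefore phi_hat_2 = 0.3050.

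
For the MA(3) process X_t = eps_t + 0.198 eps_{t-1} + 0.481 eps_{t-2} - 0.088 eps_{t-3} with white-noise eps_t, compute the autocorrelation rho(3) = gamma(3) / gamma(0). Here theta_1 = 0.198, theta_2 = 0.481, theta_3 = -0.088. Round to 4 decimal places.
\rho(3) = -0.0688

For an MA(q) process with theta_0 = 1, the autocovariance is
  gamma(k) = sigma^2 * sum_{i=0..q-k} theta_i * theta_{i+k},
and rho(k) = gamma(k) / gamma(0). Sigma^2 cancels.
  numerator   = (1)*(-0.088) = -0.088.
  denominator = (1)^2 + (0.198)^2 + (0.481)^2 + (-0.088)^2 = 1.278309.
  rho(3) = -0.088 / 1.278309 = -0.0688.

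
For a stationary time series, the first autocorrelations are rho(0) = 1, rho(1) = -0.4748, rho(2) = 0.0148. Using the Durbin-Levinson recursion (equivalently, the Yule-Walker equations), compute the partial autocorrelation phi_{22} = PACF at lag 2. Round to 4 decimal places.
\phi_{22} = -0.2719

The PACF at lag k is phi_{kk}, the last component of the solution
to the Yule-Walker system G_k phi = r_k where
  (G_k)_{ij} = rho(|i - j|), (r_k)_i = rho(i), i,j = 1..k.
Equivalently, Durbin-Levinson gives phi_{kk} iteratively:
  phi_{11} = rho(1)
  phi_{kk} = [rho(k) - sum_{j=1..k-1} phi_{k-1,j} rho(k-j)]
            / [1 - sum_{j=1..k-1} phi_{k-1,j} rho(j)],
  phi_{k,j} = phi_{k-1,j} - phi_{kk} phi_{k-1,k-j},  j = 1..k-1.
Step k = 1:
  phi_11 = rho(1) = -0.4748.
Step k = 2:
  phi_22 = [rho(2) - phi_11 rho(1)] / [1 - phi_11 rho(1)] = [0.0148 - (-0.4748)(-0.4748)] / [1 - (-0.4748)(-0.4748)]
         = -0.21063504 / 0.77456496 = -0.2719.
Therefore phi_{22} = -0.2719.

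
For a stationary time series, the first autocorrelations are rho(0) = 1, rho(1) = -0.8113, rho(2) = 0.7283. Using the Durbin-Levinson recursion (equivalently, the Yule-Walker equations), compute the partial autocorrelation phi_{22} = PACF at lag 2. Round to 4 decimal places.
\phi_{22} = 0.2051

The PACF at lag k is phi_{kk}, the last component of the solution
to the Yule-Walker system G_k phi = r_k where
  (G_k)_{ij} = rho(|i - j|), (r_k)_i = rho(i), i,j = 1..k.
Equivalently, Durbin-Levinson gives phi_{kk} iteratively:
  phi_{11} = rho(1)
  phi_{kk} = [rho(k) - sum_{j=1..k-1} phi_{k-1,j} rho(k-j)]
            / [1 - sum_{j=1..k-1} phi_{k-1,j} rho(j)],
  phi_{k,j} = phi_{k-1,j} - phi_{kk} phi_{k-1,k-j},  j = 1..k-1.
Step k = 1:
  phi_11 = rho(1) = -0.8113.
Step k = 2:
  phi_22 = [rho(2) - phi_11 rho(1)] / [1 - phi_11 rho(1)] = [0.7283 - (-0.8113)(-0.8113)] / [1 - (-0.8113)(-0.8113)]
         = 0.07009231 / 0.34179231 = 0.2051.
Therefore phi_{22} = 0.2051.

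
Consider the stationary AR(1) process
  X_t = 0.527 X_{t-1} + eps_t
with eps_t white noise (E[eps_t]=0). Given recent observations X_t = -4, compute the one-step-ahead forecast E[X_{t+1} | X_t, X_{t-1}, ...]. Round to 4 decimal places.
E[X_{t+1} \mid \mathcal F_t] = -2.1080

For an AR(p) model X_t = c + sum_i phi_i X_{t-i} + eps_t, the
one-step-ahead conditional mean is
  E[X_{t+1} | X_t, ...] = c + sum_i phi_i X_{t+1-i}.
Substitute known values:
  E[X_{t+1} | ...] = (0.527) * (-4)
                   = -2.1080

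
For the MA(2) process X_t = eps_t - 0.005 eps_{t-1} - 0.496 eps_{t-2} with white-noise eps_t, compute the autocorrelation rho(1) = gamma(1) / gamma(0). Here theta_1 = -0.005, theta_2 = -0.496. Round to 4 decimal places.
\rho(1) = -0.0020

For an MA(q) process with theta_0 = 1, the autocovariance is
  gamma(k) = sigma^2 * sum_{i=0..q-k} theta_i * theta_{i+k},
and rho(k) = gamma(k) / gamma(0). Sigma^2 cancels.
  numerator   = (1)*(-0.005) + (-0.005)*(-0.496) = -0.00252.
  denominator = (1)^2 + (-0.005)^2 + (-0.496)^2 = 1.246041.
  rho(1) = -0.00252 / 1.246041 = -0.0020.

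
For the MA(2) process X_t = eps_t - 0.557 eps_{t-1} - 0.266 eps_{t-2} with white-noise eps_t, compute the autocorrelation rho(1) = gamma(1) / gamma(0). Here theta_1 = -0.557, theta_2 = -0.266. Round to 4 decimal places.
\rho(1) = -0.2960

For an MA(q) process with theta_0 = 1, the autocovariance is
  gamma(k) = sigma^2 * sum_{i=0..q-k} theta_i * theta_{i+k},
and rho(k) = gamma(k) / gamma(0). Sigma^2 cancels.
  numerator   = (1)*(-0.557) + (-0.557)*(-0.266) = -0.408838.
  denominator = (1)^2 + (-0.557)^2 + (-0.266)^2 = 1.381005.
  rho(1) = -0.408838 / 1.381005 = -0.2960.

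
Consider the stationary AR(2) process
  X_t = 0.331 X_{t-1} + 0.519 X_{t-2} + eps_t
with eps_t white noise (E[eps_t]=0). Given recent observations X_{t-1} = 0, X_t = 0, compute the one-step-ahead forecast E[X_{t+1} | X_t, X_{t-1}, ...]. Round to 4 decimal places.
E[X_{t+1} \mid \mathcal F_t] = 0.0000

For an AR(p) model X_t = c + sum_i phi_i X_{t-i} + eps_t, the
one-step-ahead conditional mean is
  E[X_{t+1} | X_t, ...] = c + sum_i phi_i X_{t+1-i}.
Substitute known values:
  E[X_{t+1} | ...] = (0.331) * (0) + (0.519) * (0)
                   = 0.0000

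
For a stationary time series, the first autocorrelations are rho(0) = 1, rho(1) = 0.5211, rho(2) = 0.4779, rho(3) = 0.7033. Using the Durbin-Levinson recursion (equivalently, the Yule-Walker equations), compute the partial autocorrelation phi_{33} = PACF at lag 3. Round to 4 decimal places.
\phi_{33} = 0.5630

The PACF at lag k is phi_{kk}, the last component of the solution
to the Yule-Walker system G_k phi = r_k where
  (G_k)_{ij} = rho(|i - j|), (r_k)_i = rho(i), i,j = 1..k.
Equivalently, Durbin-Levinson gives phi_{kk} iteratively:
  phi_{11} = rho(1)
  phi_{kk} = [rho(k) - sum_{j=1..k-1} phi_{k-1,j} rho(k-j)]
            / [1 - sum_{j=1..k-1} phi_{k-1,j} rho(j)],
  phi_{k,j} = phi_{k-1,j} - phi_{kk} phi_{k-1,k-j},  j = 1..k-1.
Step k = 1:
  phi_11 = rho(1) = 0.5211.
Step k = 2:
  phi_22 = [rho(2) - phi_11 rho(1)] / [1 - phi_11 rho(1)] = [0.4779 - (0.5211)(0.5211)] / [1 - (0.5211)(0.5211)]
         = 0.20635479 / 0.72845479 = 0.283277.
  Update: phi_21 = phi_11 - phi_22 phi_11 = 0.5211 - (0.283277)(0.5211) = 0.373484.
Step k = 3:
  phi_33 = [rho(3) - phi_21 rho(2) - phi_22 rho(1)] / [1 - phi_21 rho(1) - phi_22 rho(2)]
    numerator   = 0.7033 - (0.373484)(0.4779) - (0.283277)(0.5211) = 0.37719607
    denominator = 1 - (0.373484)(0.5211) - (0.283277)(0.4779) = 0.66999914
  phi_33 = 0.37719607 / 0.66999914 = 0.563.
Therefore phi_{33} = 0.5630.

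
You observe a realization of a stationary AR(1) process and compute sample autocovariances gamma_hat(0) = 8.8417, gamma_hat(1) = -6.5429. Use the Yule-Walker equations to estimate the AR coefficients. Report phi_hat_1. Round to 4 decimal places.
\hat\phi_{1} = -0.7400

The Yule-Walker equations for an AR(p) process read, in matrix form,
  Gamma_p phi = r_p,   with   (Gamma_p)_{ij} = gamma(|i - j|),
                       (r_p)_i = gamma(i),   i,j = 1..p.
Substitute the sample gammas (Toeplitz matrix and right-hand side of size 1):
  Gamma_p = [[8.8417]]
  r_p     = [-6.5429]
With p = 1 this is the single equation gamma(0) phi_1 = gamma(1):
  phi_hat_1 = gamma(1) / gamma(0) = -6.5429 / 8.8417 = -0.7400.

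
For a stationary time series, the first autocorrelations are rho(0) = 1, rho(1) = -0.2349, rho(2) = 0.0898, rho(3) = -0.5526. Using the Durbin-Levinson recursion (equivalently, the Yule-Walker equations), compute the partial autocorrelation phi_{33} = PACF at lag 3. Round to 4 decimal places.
\phi_{33} = -0.5550

The PACF at lag k is phi_{kk}, the last component of the solution
to the Yule-Walker system G_k phi = r_k where
  (G_k)_{ij} = rho(|i - j|), (r_k)_i = rho(i), i,j = 1..k.
Equivalently, Durbin-Levinson gives phi_{kk} iteratively:
  phi_{11} = rho(1)
  phi_{kk} = [rho(k) - sum_{j=1..k-1} phi_{k-1,j} rho(k-j)]
            / [1 - sum_{j=1..k-1} phi_{k-1,j} rho(j)],
  phi_{k,j} = phi_{k-1,j} - phi_{kk} phi_{k-1,k-j},  j = 1..k-1.
Step k = 1:
  phi_11 = rho(1) = -0.2349.
Step k = 2:
  phi_22 = [rho(2) - phi_11 rho(1)] / [1 - phi_11 rho(1)] = [0.0898 - (-0.2349)(-0.2349)] / [1 - (-0.2349)(-0.2349)]
         = 0.03462199 / 0.94482199 = 0.036644.
  Update: phi_21 = phi_11 - phi_22 phi_11 = -0.2349 - (0.036644)(-0.2349) = -0.226292.
Step k = 3:
  phi_33 = [rho(3) - phi_21 rho(2) - phi_22 rho(1)] / [1 - phi_21 rho(1) - phi_22 rho(2)]
    numerator   = -0.5526 - (-0.226292)(0.0898) - (0.036644)(-0.2349) = -0.52367129
    denominator = 1 - (-0.226292)(-0.2349) - (0.036644)(0.0898) = 0.9435533
  phi_33 = -0.52367129 / 0.9435533 = -0.555.
Therefore phi_{33} = -0.5550.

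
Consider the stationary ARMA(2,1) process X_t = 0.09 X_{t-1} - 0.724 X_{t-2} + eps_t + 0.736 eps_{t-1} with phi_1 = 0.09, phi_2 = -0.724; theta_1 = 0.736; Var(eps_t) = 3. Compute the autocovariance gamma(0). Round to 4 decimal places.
\gamma(0) = 10.2325

Multiply the model equation by X_{t-k} and take expectations. With theta_0 = psi_0 = 1 and psi_j the MA(infinity) weights, this gives
  gamma(k) - sum_i phi_i gamma(k-i) = c_k,
  c_k = sigma^2 * sum_{j=k..q} theta_j psi_{j-k}   (c_k = 0 for k > q),
using gamma(-m) = gamma(m).
psi-weights needed (psi_j = theta_j + sum_i phi_i psi_{j-i}):
  psi_1 = theta_1 + phi_1 = 0.736 + (0.09) = 0.826
Right-hand sides:
  c_0 = sigma^2 (1 + theta_1 psi_1) = 3 * (1 + (0.736)(0.826)) = 3 * 1.607936 = 4.823808
  c_1 = sigma^2 theta_1 = 3 * (0.736) = 2.208
  c_2 = 0
Equations for k = 0, 1, 2 (AR order 2, c_2 = 0):
  (E0) gamma(0) = phi_1 gamma(1) + phi_2 gamma(2) + c_0
  (E1) gamma(1) = phi_1 gamma(0) + phi_2 gamma(1) + c_1
  (E2) gamma(2) = phi_1 gamma(1) + phi_2 gamma(0)
From (E1): gamma(1) = A gamma(0) + B with
  A = phi_1 / (1 - phi_2) = 0.09 / 1.724 = 0.052204,   B = c_1 / (1 - phi_2) = 2.208 / 1.724 = 1.280742.
Insert (E2) into (E0): gamma(0) (1 - phi_2^2) = phi_1 (1 + phi_2) gamma(1) + c_0.
  phi_1 (1 + phi_2) = (0.09)(0.276) = 0.02484,   1 - phi_2^2 = 0.475824.
Replace gamma(1) by A gamma(0) + B and collect gamma(0):
  gamma(0) [0.475824 - (0.02484)(0.052204)] = (0.02484)(1.280742) + 4.823808
  gamma(0) * 0.474527 = 4.855622
  gamma(0) = 4.855622 / 0.474527 = 10.232545.
Therefore gamma(0) = 10.2325 (to 4 decimal places).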